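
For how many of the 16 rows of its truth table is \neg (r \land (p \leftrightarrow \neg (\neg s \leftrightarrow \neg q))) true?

p | q | r | s || φ
T | T | T | T || T
T | T | T | F || F
T | T | F | T || T
T | T | F | F || T
T | F | T | T || F
T | F | T | F || T
T | F | F | T || T
T | F | F | F || T
F | T | T | T || F
F | T | T | F || T
F | T | F | T || T
F | T | F | F || T
F | F | T | T || T
F | F | T | F || F
F | F | F | T || T
F | F | F | F || T
The formula is true on 12 of the 16 rows.

12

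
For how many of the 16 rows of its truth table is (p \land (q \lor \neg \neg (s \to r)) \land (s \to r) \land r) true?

4

p  q  r  s  |  φ
T  T  T  T  |  T
T  T  T  F  |  T
T  T  F  T  |  F
T  T  F  F  |  F
T  F  T  T  |  T
T  F  T  F  |  T
T  F  F  T  |  F
T  F  F  F  |  F
F  T  T  T  |  F
F  T  T  F  |  F
F  T  F  T  |  F
F  T  F  F  |  F
F  F  T  T  |  F
F  F  T  F  |  F
F  F  F  T  |  F
F  F  F  F  |  F
The formula is true on 4 of the 16 rows.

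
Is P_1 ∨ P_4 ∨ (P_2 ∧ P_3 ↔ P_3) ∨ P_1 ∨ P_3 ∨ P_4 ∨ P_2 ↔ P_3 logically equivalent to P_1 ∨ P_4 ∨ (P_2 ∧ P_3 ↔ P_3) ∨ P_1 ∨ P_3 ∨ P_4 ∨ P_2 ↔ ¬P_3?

P_1 | P_2 | P_3 | P_4 || φ | ψ
 0  |  0  |  0  |  0  || 0 | 1
 0  |  0  |  0  |  1  || 0 | 1
 0  |  0  |  1  |  0  || 1 | 0
 0  |  0  |  1  |  1  || 1 | 0
 0  |  1  |  0  |  0  || 0 | 1
 0  |  1  |  0  |  1  || 0 | 1
 0  |  1  |  1  |  0  || 1 | 0
 0  |  1  |  1  |  1  || 1 | 0
 1  |  0  |  0  |  0  || 0 | 1
 1  |  0  |  0  |  1  || 0 | 1
 1  |  0  |  1  |  0  || 1 | 0
 1  |  0  |  1  |  1  || 1 | 0
 1  |  1  |  0  |  0  || 0 | 1
 1  |  1  |  0  |  1  || 0 | 1
 1  |  1  |  1  |  0  || 1 | 0
 1  |  1  |  1  |  1  || 1 | 0
The columns differ at P_1=0, P_2=0, P_3=0, P_4=0 (φ=0, ψ=1), so they are not equivalent.

not equivalent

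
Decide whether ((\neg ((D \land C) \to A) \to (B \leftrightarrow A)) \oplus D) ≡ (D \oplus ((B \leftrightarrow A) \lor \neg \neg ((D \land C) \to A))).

equivalent

A | B | C | D | φ | ψ
- | - | - | - | - | -
T | T | T | T | F | F
T | T | T | F | T | T
T | T | F | T | F | F
T | T | F | F | T | T
T | F | T | T | F | F
T | F | T | F | T | T
T | F | F | T | F | F
T | F | F | F | T | T
F | T | T | T | T | T
F | T | T | F | T | T
F | T | F | T | F | F
F | T | F | F | T | T
F | F | T | T | F | F
F | F | T | F | T | T
F | F | F | T | F | F
F | F | F | F | T | T
The columns for φ and ψ agree on every row, so they are logically equivalent.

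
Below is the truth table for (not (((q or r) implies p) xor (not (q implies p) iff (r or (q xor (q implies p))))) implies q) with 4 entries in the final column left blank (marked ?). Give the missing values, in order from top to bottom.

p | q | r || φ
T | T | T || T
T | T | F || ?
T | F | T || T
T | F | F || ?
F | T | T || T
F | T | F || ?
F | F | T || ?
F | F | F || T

Row p=T, q=T, r=F: not (((q or r) implies p) xor (not (q implies p) iff (r or (q xor (q implies p))))) = T, so the formula = T.
Row p=T, q=F, r=F: not (((q or r) implies p) xor (not (q implies p) iff (r or (q xor (q implies p))))) = F, so the formula = T.
Row p=F, q=T, r=F: not (((q or r) implies p) xor (not (q implies p) iff (r or (q xor (q implies p))))) = F, so the formula = T.
Row p=F, q=F, r=T: not (((q or r) implies p) xor (not (q implies p) iff (r or (q xor (q implies p))))) = T, so the formula = F.

T, T, T, F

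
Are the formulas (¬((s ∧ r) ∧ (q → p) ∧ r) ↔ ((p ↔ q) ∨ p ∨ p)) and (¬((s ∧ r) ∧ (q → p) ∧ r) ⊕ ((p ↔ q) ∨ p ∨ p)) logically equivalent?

p  q  r  s  |  φ  ψ
F  F  F  F  |  T  F
F  F  F  T  |  T  F
F  F  T  F  |  T  F
F  F  T  T  |  F  T
F  T  F  F  |  F  T
F  T  F  T  |  F  T
F  T  T  F  |  F  T
F  T  T  T  |  F  T
T  F  F  F  |  T  F
T  F  F  T  |  T  F
T  F  T  F  |  T  F
T  F  T  T  |  F  T
T  T  F  F  |  T  F
T  T  F  T  |  T  F
T  T  T  F  |  T  F
T  T  T  T  |  F  T
The columns differ at p=F, q=F, r=F, s=F (φ=T, ψ=F), so they are not equivalent.

not equivalent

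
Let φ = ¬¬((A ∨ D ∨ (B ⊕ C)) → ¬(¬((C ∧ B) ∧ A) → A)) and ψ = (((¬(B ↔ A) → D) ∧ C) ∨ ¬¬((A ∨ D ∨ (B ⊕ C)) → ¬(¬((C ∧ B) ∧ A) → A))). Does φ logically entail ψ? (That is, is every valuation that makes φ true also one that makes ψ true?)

A  B  C  D  |  φ  ψ
T  T  T  T  |  F  T
T  T  T  F  |  F  T
T  T  F  T  |  F  F
T  T  F  F  |  F  F
T  F  T  T  |  F  T
T  F  T  F  |  F  F
T  F  F  T  |  F  F
T  F  F  F  |  F  F
F  T  T  T  |  T  T
F  T  T  F  |  T  T
F  T  F  T  |  T  T
F  T  F  F  |  T  T
F  F  T  T  |  T  T
F  F  T  F  |  T  T
F  F  F  T  |  T  T
F  F  F  F  |  T  T
In every row where φ is true, ψ is also true, so φ ⊨ ψ.

yes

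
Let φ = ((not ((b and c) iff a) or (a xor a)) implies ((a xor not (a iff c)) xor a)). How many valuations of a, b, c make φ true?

7

a  b  c  |  φ
0  0  0  |  1
0  0  1  |  1
0  1  0  |  1
0  1  1  |  1
1  0  0  |  1
1  0  1  |  0
1  1  0  |  1
1  1  1  |  1
The formula is true on 7 of the 8 rows.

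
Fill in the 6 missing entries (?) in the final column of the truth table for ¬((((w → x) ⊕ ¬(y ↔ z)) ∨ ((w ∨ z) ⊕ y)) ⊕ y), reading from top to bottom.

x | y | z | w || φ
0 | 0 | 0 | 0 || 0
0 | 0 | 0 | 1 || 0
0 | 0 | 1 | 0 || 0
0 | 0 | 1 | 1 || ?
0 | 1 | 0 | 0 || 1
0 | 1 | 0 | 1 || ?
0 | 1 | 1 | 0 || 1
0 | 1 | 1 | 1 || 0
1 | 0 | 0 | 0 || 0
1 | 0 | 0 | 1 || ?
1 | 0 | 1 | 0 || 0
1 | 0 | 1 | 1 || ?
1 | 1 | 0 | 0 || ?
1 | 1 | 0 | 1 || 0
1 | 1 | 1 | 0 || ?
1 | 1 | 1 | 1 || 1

0, 1, 0, 0, 1, 1

Row x=0, y=0, z=1, w=1: (((w → x) ⊕ ¬(y ↔ z)) ∨ ((w ∨ z) ⊕ y)) = 1, ((((w → x) ⊕ ¬(y ↔ z)) ∨ ((w ∨ z) ⊕ y)) ⊕ y) = 1, so the formula = 0.
Row x=0, y=1, z=0, w=1: (((w → x) ⊕ ¬(y ↔ z)) ∨ ((w ∨ z) ⊕ y)) = 1, ((((w → x) ⊕ ¬(y ↔ z)) ∨ ((w ∨ z) ⊕ y)) ⊕ y) = 0, so the formula = 1.
Row x=1, y=0, z=0, w=1: (((w → x) ⊕ ¬(y ↔ z)) ∨ ((w ∨ z) ⊕ y)) = 1, ((((w → x) ⊕ ¬(y ↔ z)) ∨ ((w ∨ z) ⊕ y)) ⊕ y) = 1, so the formula = 0.
Row x=1, y=0, z=1, w=1: (((w → x) ⊕ ¬(y ↔ z)) ∨ ((w ∨ z) ⊕ y)) = 1, ((((w → x) ⊕ ¬(y ↔ z)) ∨ ((w ∨ z) ⊕ y)) ⊕ y) = 1, so the formula = 0.
Row x=1, y=1, z=0, w=0: (((w → x) ⊕ ¬(y ↔ z)) ∨ ((w ∨ z) ⊕ y)) = 1, ((((w → x) ⊕ ¬(y ↔ z)) ∨ ((w ∨ z) ⊕ y)) ⊕ y) = 0, so the formula = 1.
Row x=1, y=1, z=1, w=0: (((w → x) ⊕ ¬(y ↔ z)) ∨ ((w ∨ z) ⊕ y)) = 1, ((((w → x) ⊕ ¬(y ↔ z)) ∨ ((w ∨ z) ⊕ y)) ⊕ y) = 0, so the formula = 1.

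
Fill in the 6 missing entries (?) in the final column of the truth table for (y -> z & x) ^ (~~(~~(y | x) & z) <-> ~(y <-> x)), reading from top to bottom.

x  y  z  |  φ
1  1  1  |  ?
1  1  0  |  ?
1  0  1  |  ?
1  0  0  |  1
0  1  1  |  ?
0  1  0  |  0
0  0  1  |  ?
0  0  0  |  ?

1, 1, 0, 1, 0, 0

Row x=1, y=1, z=1: (y -> z & x) = 1, (~~(~~(y | x) & z) <-> ~(y <-> x)) = 0, so the formula = 1.
Row x=1, y=1, z=0: (y -> z & x) = 0, (~~(~~(y | x) & z) <-> ~(y <-> x)) = 1, so the formula = 1.
Row x=1, y=0, z=1: (y -> z & x) = 1, (~~(~~(y | x) & z) <-> ~(y <-> x)) = 1, so the formula = 0.
Row x=0, y=1, z=1: (y -> z & x) = 0, (~~(~~(y | x) & z) <-> ~(y <-> x)) = 1, so the formula = 1.
Row x=0, y=0, z=1: (y -> z & x) = 1, (~~(~~(y | x) & z) <-> ~(y <-> x)) = 1, so the formula = 0.
Row x=0, y=0, z=0: (y -> z & x) = 1, (~~(~~(y | x) & z) <-> ~(y <-> x)) = 1, so the formula = 0.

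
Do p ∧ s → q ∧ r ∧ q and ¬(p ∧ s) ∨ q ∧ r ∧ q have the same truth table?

equivalent

  p   |   q   |   r   |   s   ||   φ   |   ψ  
False | False | False | False ||  True |  True
False | False | False |  True ||  True |  True
False | False |  True | False ||  True |  True
False | False |  True |  True ||  True |  True
False |  True | False | False ||  True |  True
False |  True | False |  True ||  True |  True
False |  True |  True | False ||  True |  True
False |  True |  True |  True ||  True |  True
 True | False | False | False ||  True |  True
 True | False | False |  True || False | False
 True | False |  True | False ||  True |  True
 True | False |  True |  True || False | False
 True |  True | False | False ||  True |  True
 True |  True | False |  True || False | False
 True |  True |  True | False ||  True |  True
 True |  True |  True |  True ||  True |  True
The columns for φ and ψ agree on every row, so they are logically equivalent.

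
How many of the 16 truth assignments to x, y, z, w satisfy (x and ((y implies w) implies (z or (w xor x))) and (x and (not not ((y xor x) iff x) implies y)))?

x | y | z | w || (y implies w) | (w xor x) | (z or (w xor x)) | (y xor x) | ((y xor x) iff x) | not ((y xor x) iff x) | not not ((y xor x) iff x) | φ
T | T | T | T ||       T       |     F     |        T         |     F     |         F         |           T           |             F             | T
T | T | T | F ||       F       |     T     |        T         |     F     |         F         |           T           |             F             | T
T | T | F | T ||       T       |     F     |        F         |     F     |         F         |           T           |             F             | F
T | T | F | F ||       F       |     T     |        T         |     F     |         F         |           T           |             F             | T
T | F | T | T ||       T       |     F     |        T         |     T     |         T         |           F           |             T             | F
T | F | T | F ||       T       |     T     |        T         |     T     |         T         |           F           |             T             | F
T | F | F | T ||       T       |     F     |        F         |     T     |         T         |           F           |             T             | F
T | F | F | F ||       T       |     T     |        T         |     T     |         T         |           F           |             T             | F
F | T | T | T ||       T       |     T     |        T         |     T     |         F         |           T           |             F             | F
F | T | T | F ||       F       |     F     |        T         |     T     |         F         |           T           |             F             | F
F | T | F | T ||       T       |     T     |        T         |     T     |         F         |           T           |             F             | F
F | T | F | F ||       F       |     F     |        F         |     T     |         F         |           T           |             F             | F
F | F | T | T ||       T       |     T     |        T         |     F     |         T         |           F           |             T             | F
F | F | T | F ||       T       |     F     |        T         |     F     |         T         |           F           |             T             | F
F | F | F | T ||       T       |     T     |        T         |     F     |         T         |           F           |             T             | F
F | F | F | F ||       T       |     F     |        F         |     F     |         T         |           F           |             T             | F
The formula is true on 3 of the 16 rows.

3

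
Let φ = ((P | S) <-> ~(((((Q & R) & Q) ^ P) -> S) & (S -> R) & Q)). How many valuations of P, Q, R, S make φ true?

P  Q  R  S     (P | S)  (Q & R)  ((Q & R) & Q)  (((Q & R) & Q) ^ P)  ((((Q & R) & Q) ^ P) -> S)  (S -> R)  φ
0  0  0  0        0        0           0                 0                       1                  1      0
0  0  0  1        1        0           0                 0                       1                  0      1
0  0  1  0        0        0           0                 0                       1                  1      0
0  0  1  1        1        0           0                 0                       1                  1      1
0  1  0  0        0        0           0                 0                       1                  1      1
0  1  0  1        1        0           0                 0                       1                  0      1
0  1  1  0        0        1           1                 1                       0                  1      0
0  1  1  1        1        1           1                 1                       1                  1      0
1  0  0  0        1        0           0                 1                       0                  1      1
1  0  0  1        1        0           0                 1                       1                  0      1
1  0  1  0        1        0           0                 1                       0                  1      1
1  0  1  1        1        0           0                 1                       1                  1      1
1  1  0  0        1        0           0                 1                       0                  1      1
1  1  0  1        1        0           0                 1                       1                  0      1
1  1  1  0        1        1           1                 0                       1                  1      0
1  1  1  1        1        1           1                 0                       1                  1      0
The formula is true on 10 of the 16 rows.

10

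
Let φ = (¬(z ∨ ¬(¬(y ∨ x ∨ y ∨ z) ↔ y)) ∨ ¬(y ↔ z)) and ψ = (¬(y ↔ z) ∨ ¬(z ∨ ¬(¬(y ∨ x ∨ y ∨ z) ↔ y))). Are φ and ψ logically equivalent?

equivalent

x | y | z || φ | ψ
0 | 0 | 0 || 0 | 0
0 | 0 | 1 || 1 | 1
0 | 1 | 0 || 1 | 1
0 | 1 | 1 || 0 | 0
1 | 0 | 0 || 1 | 1
1 | 0 | 1 || 1 | 1
1 | 1 | 0 || 1 | 1
1 | 1 | 1 || 0 | 0
The columns for φ and ψ agree on every row, so they are logically equivalent.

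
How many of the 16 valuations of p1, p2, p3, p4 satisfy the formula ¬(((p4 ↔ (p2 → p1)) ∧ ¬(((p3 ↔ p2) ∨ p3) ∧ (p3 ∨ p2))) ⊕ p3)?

p1 | p2 | p3 | p4 | φ
-- | -- | -- | -- | -
F  | F  | F  | F  | T
F  | F  | F  | T  | F
F  | F  | T  | F  | F
F  | F  | T  | T  | F
F  | T  | F  | F  | F
F  | T  | F  | T  | T
F  | T  | T  | F  | F
F  | T  | T  | T  | F
T  | F  | F  | F  | T
T  | F  | F  | T  | F
T  | F  | T  | F  | F
T  | F  | T  | T  | F
T  | T  | F  | F  | T
T  | T  | F  | T  | F
T  | T  | T  | F  | F
T  | T  | T  | T  | F
The formula is true on 4 of the 16 rows.

4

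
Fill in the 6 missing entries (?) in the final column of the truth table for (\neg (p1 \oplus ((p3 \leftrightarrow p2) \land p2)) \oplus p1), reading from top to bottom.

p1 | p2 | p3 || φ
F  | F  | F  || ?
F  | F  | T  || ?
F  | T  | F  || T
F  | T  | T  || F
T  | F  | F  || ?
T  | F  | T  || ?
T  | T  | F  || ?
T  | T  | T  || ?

T, T, T, T, T, F

Row p1=F, p2=F, p3=F: \neg (p1 \oplus ((p3 \leftrightarrow p2) \land p2)) = T, so the formula = T.
Row p1=F, p2=F, p3=T: \neg (p1 \oplus ((p3 \leftrightarrow p2) \land p2)) = T, so the formula = T.
Row p1=T, p2=F, p3=F: \neg (p1 \oplus ((p3 \leftrightarrow p2) \land p2)) = F, so the formula = T.
Row p1=T, p2=F, p3=T: \neg (p1 \oplus ((p3 \leftrightarrow p2) \land p2)) = F, so the formula = T.
Row p1=T, p2=T, p3=F: \neg (p1 \oplus ((p3 \leftrightarrow p2) \land p2)) = F, so the formula = T.
Row p1=T, p2=T, p3=T: \neg (p1 \oplus ((p3 \leftrightarrow p2) \land p2)) = T, so the formula = F.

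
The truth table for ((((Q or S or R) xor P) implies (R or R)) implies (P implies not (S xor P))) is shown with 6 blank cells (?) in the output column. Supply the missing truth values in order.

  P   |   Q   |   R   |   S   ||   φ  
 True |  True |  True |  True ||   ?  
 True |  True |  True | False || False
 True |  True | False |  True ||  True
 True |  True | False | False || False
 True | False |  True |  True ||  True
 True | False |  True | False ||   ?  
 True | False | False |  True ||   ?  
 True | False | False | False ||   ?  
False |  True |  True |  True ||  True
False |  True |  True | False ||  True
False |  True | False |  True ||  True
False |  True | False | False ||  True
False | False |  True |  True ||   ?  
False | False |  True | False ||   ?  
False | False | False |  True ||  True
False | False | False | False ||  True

True, False, True, True, True, True

Row P=True, Q=True, R=True, S=True: (((Q or S or R) xor P) implies (R or R)) = True, (P implies not (S xor P)) = True, so the formula = True.
Row P=True, Q=False, R=True, S=False: (((Q or S or R) xor P) implies (R or R)) = True, (P implies not (S xor P)) = False, so the formula = False.
Row P=True, Q=False, R=False, S=True: (((Q or S or R) xor P) implies (R or R)) = True, (P implies not (S xor P)) = True, so the formula = True.
Row P=True, Q=False, R=False, S=False: (((Q or S or R) xor P) implies (R or R)) = False, (P implies not (S xor P)) = False, so the formula = True.
Row P=False, Q=False, R=True, S=True: (((Q or S or R) xor P) implies (R or R)) = True, (P implies not (S xor P)) = True, so the formula = True.
Row P=False, Q=False, R=True, S=False: (((Q or S or R) xor P) implies (R or R)) = True, (P implies not (S xor P)) = True, so the formula = True.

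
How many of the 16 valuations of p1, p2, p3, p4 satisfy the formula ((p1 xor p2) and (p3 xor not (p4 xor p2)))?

p1  p2  p3  p4  |  φ
1   1   1   1   |  0
1   1   1   0   |  0
1   1   0   1   |  0
1   1   0   0   |  0
1   0   1   1   |  1
1   0   1   0   |  0
1   0   0   1   |  0
1   0   0   0   |  1
0   1   1   1   |  0
0   1   1   0   |  1
0   1   0   1   |  1
0   1   0   0   |  0
0   0   1   1   |  0
0   0   1   0   |  0
0   0   0   1   |  0
0   0   0   0   |  0
The formula is true on 4 of the 16 rows.

4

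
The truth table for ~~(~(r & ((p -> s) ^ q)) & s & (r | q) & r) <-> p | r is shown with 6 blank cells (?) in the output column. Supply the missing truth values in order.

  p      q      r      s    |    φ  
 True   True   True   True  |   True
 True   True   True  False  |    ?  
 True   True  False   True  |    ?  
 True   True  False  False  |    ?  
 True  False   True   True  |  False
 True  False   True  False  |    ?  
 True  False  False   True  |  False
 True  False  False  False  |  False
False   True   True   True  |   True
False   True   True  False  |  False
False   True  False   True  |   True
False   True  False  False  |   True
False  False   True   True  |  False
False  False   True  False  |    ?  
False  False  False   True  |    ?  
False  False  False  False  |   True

Row p=True, q=True, r=True, s=False: ~~(~(r & ((p -> s) ^ q)) & s & (r | q) & r) = False, (p | r) = True, so the formula = False.
Row p=True, q=True, r=False, s=True: ~~(~(r & ((p -> s) ^ q)) & s & (r | q) & r) = False, (p | r) = True, so the formula = False.
Row p=True, q=True, r=False, s=False: ~~(~(r & ((p -> s) ^ q)) & s & (r | q) & r) = False, (p | r) = True, so the formula = False.
Row p=True, q=False, r=True, s=False: ~~(~(r & ((p -> s) ^ q)) & s & (r | q) & r) = False, (p | r) = True, so the formula = False.
Row p=False, q=False, r=True, s=False: ~~(~(r & ((p -> s) ^ q)) & s & (r | q) & r) = False, (p | r) = True, so the formula = False.
Row p=False, q=False, r=False, s=True: ~~(~(r & ((p -> s) ^ q)) & s & (r | q) & r) = False, (p | r) = False, so the formula = True.

False, False, False, False, False, True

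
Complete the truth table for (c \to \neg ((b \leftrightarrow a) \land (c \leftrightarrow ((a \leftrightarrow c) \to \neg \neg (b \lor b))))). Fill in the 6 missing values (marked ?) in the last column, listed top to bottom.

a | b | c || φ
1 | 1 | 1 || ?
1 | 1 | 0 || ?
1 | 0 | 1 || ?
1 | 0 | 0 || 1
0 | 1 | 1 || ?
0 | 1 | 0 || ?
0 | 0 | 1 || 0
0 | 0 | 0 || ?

Row a=1, b=1, c=1: \neg ((b \leftrightarrow a) \land (c \leftrightarrow ((a \leftrightarrow c) \to \neg \neg (b \lor b)))) = 0, so the formula = 0.
Row a=1, b=1, c=0: \neg ((b \leftrightarrow a) \land (c \leftrightarrow ((a \leftrightarrow c) \to \neg \neg (b \lor b)))) = 1, so the formula = 1.
Row a=1, b=0, c=1: \neg ((b \leftrightarrow a) \land (c \leftrightarrow ((a \leftrightarrow c) \to \neg \neg (b \lor b)))) = 1, so the formula = 1.
Row a=0, b=1, c=1: \neg ((b \leftrightarrow a) \land (c \leftrightarrow ((a \leftrightarrow c) \to \neg \neg (b \lor b)))) = 1, so the formula = 1.
Row a=0, b=1, c=0: \neg ((b \leftrightarrow a) \land (c \leftrightarrow ((a \leftrightarrow c) \to \neg \neg (b \lor b)))) = 1, so the formula = 1.
Row a=0, b=0, c=0: \neg ((b \leftrightarrow a) \land (c \leftrightarrow ((a \leftrightarrow c) \to \neg \neg (b \lor b)))) = 0, so the formula = 1.

0, 1, 1, 1, 1, 1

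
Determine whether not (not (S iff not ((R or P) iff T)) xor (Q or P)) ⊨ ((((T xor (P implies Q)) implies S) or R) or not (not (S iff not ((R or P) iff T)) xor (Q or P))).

P | Q | R | S | T || φ | ψ
1 | 1 | 1 | 1 | 1 || 1 | 1
1 | 1 | 1 | 1 | 0 || 0 | 1
1 | 1 | 1 | 0 | 1 || 0 | 1
1 | 1 | 1 | 0 | 0 || 1 | 1
1 | 1 | 0 | 1 | 1 || 1 | 1
1 | 1 | 0 | 1 | 0 || 0 | 1
1 | 1 | 0 | 0 | 1 || 0 | 1
1 | 1 | 0 | 0 | 0 || 1 | 1
1 | 0 | 1 | 1 | 1 || 1 | 1
1 | 0 | 1 | 1 | 0 || 0 | 1
1 | 0 | 1 | 0 | 1 || 0 | 1
1 | 0 | 1 | 0 | 0 || 1 | 1
1 | 0 | 0 | 1 | 1 || 1 | 1
1 | 0 | 0 | 1 | 0 || 0 | 1
1 | 0 | 0 | 0 | 1 || 0 | 0
1 | 0 | 0 | 0 | 0 || 1 | 1
0 | 1 | 1 | 1 | 1 || 1 | 1
0 | 1 | 1 | 1 | 0 || 0 | 1
0 | 1 | 1 | 0 | 1 || 0 | 1
0 | 1 | 1 | 0 | 0 || 1 | 1
0 | 1 | 0 | 1 | 1 || 0 | 1
0 | 1 | 0 | 1 | 0 || 1 | 1
0 | 1 | 0 | 0 | 1 || 1 | 1
0 | 1 | 0 | 0 | 0 || 0 | 0
0 | 0 | 1 | 1 | 1 || 0 | 1
0 | 0 | 1 | 1 | 0 || 1 | 1
0 | 0 | 1 | 0 | 1 || 1 | 1
0 | 0 | 1 | 0 | 0 || 0 | 1
0 | 0 | 0 | 1 | 1 || 1 | 1
0 | 0 | 0 | 1 | 0 || 0 | 1
0 | 0 | 0 | 0 | 1 || 0 | 1
0 | 0 | 0 | 0 | 0 || 1 | 1
In every row where φ is true, ψ is also true, so φ ⊨ ψ.

yes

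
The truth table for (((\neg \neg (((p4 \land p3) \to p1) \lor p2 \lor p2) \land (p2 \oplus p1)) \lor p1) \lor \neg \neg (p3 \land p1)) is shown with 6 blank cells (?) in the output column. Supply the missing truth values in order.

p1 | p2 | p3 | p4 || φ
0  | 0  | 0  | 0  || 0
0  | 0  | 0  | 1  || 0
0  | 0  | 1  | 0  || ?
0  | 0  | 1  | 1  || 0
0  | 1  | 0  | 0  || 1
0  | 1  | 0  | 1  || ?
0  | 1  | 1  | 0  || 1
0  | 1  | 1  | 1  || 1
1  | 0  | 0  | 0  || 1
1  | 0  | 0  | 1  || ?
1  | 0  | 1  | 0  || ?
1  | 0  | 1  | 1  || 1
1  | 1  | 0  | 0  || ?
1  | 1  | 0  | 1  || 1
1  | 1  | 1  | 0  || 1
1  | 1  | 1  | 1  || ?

Row p1=0, p2=0, p3=1, p4=0: ((\neg \neg (((p4 \land p3) \to p1) \lor p2 \lor p2) \land (p2 \oplus p1)) \lor p1) = 0, \neg \neg (p3 \land p1) = 0, so the formula = 0.
Row p1=0, p2=1, p3=0, p4=1: ((\neg \neg (((p4 \land p3) \to p1) \lor p2 \lor p2) \land (p2 \oplus p1)) \lor p1) = 1, \neg \neg (p3 \land p1) = 0, so the formula = 1.
Row p1=1, p2=0, p3=0, p4=1: ((\neg \neg (((p4 \land p3) \to p1) \lor p2 \lor p2) \land (p2 \oplus p1)) \lor p1) = 1, \neg \neg (p3 \land p1) = 0, so the formula = 1.
Row p1=1, p2=0, p3=1, p4=0: ((\neg \neg (((p4 \land p3) \to p1) \lor p2 \lor p2) \land (p2 \oplus p1)) \lor p1) = 1, \neg \neg (p3 \land p1) = 1, so the formula = 1.
Row p1=1, p2=1, p3=0, p4=0: ((\neg \neg (((p4 \land p3) \to p1) \lor p2 \lor p2) \land (p2 \oplus p1)) \lor p1) = 1, \neg \neg (p3 \land p1) = 0, so the formula = 1.
Row p1=1, p2=1, p3=1, p4=1: ((\neg \neg (((p4 \land p3) \to p1) \lor p2 \lor p2) \land (p2 \oplus p1)) \lor p1) = 1, \neg \neg (p3 \land p1) = 1, so the formula = 1.

0, 1, 1, 1, 1, 1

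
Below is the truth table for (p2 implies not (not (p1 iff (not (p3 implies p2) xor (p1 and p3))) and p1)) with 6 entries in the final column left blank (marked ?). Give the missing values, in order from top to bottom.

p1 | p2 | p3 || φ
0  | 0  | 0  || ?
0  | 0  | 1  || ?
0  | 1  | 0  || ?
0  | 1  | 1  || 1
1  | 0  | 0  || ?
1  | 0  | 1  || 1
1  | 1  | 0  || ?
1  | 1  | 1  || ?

Row p1=0, p2=0, p3=0: not (not (p1 iff (not (p3 implies p2) xor (p1 and p3))) and p1) = 1, so the formula = 1.
Row p1=0, p2=0, p3=1: not (not (p1 iff (not (p3 implies p2) xor (p1 and p3))) and p1) = 1, so the formula = 1.
Row p1=0, p2=1, p3=0: not (not (p1 iff (not (p3 implies p2) xor (p1 and p3))) and p1) = 1, so the formula = 1.
Row p1=1, p2=0, p3=0: not (not (p1 iff (not (p3 implies p2) xor (p1 and p3))) and p1) = 0, so the formula = 1.
Row p1=1, p2=1, p3=0: not (not (p1 iff (not (p3 implies p2) xor (p1 and p3))) and p1) = 0, so the formula = 0.
Row p1=1, p2=1, p3=1: not (not (p1 iff (not (p3 implies p2) xor (p1 and p3))) and p1) = 1, so the formula = 1.

1, 1, 1, 1, 0, 1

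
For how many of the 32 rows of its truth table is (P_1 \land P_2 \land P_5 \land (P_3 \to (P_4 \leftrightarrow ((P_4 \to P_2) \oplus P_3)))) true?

3

P_1  P_2  P_3  P_4  P_5  |  φ
 T    T    T    T    T   |  F
 T    T    T    T    F   |  F
 T    T    T    F    T   |  T
 T    T    T    F    F   |  F
 T    T    F    T    T   |  T
 T    T    F    T    F   |  F
 T    T    F    F    T   |  T
 T    T    F    F    F   |  F
 T    F    T    T    T   |  F
 T    F    T    T    F   |  F
 T    F    T    F    T   |  F
 T    F    T    F    F   |  F
 T    F    F    T    T   |  F
 T    F    F    T    F   |  F
 T    F    F    F    T   |  F
 T    F    F    F    F   |  F
 F    T    T    T    T   |  F
 F    T    T    T    F   |  F
 F    T    T    F    T   |  F
 F    T    T    F    F   |  F
 F    T    F    T    T   |  F
 F    T    F    T    F   |  F
 F    T    F    F    T   |  F
 F    T    F    F    F   |  F
 F    F    T    T    T   |  F
 F    F    T    T    F   |  F
 F    F    T    F    T   |  F
 F    F    T    F    F   |  F
 F    F    F    T    T   |  F
 F    F    F    T    F   |  F
 F    F    F    F    T   |  F
 F    F    F    F    F   |  F
The formula is true on 3 of the 32 rows.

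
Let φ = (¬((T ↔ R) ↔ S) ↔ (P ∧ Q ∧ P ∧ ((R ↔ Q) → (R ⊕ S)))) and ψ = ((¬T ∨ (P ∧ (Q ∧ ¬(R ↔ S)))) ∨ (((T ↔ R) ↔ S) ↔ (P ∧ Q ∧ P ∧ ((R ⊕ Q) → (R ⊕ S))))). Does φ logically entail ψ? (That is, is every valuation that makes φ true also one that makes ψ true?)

P | Q | R | S | T || φ | ψ
1 | 1 | 1 | 1 | 1 || 1 | 1
1 | 1 | 1 | 1 | 0 || 0 | 1
1 | 1 | 1 | 0 | 1 || 1 | 1
1 | 1 | 1 | 0 | 0 || 0 | 1
1 | 1 | 0 | 1 | 1 || 1 | 1
1 | 1 | 0 | 1 | 0 || 0 | 1
1 | 1 | 0 | 0 | 1 || 0 | 0
1 | 1 | 0 | 0 | 0 || 1 | 1
1 | 0 | 1 | 1 | 1 || 1 | 0
1 | 0 | 1 | 1 | 0 || 0 | 1
1 | 0 | 1 | 0 | 1 || 0 | 1
1 | 0 | 1 | 0 | 0 || 1 | 1
1 | 0 | 0 | 1 | 1 || 0 | 1
1 | 0 | 0 | 1 | 0 || 1 | 1
1 | 0 | 0 | 0 | 1 || 1 | 0
1 | 0 | 0 | 0 | 0 || 0 | 1
0 | 1 | 1 | 1 | 1 || 1 | 0
0 | 1 | 1 | 1 | 0 || 0 | 1
0 | 1 | 1 | 0 | 1 || 0 | 1
0 | 1 | 1 | 0 | 0 || 1 | 1
0 | 1 | 0 | 1 | 1 || 0 | 1
0 | 1 | 0 | 1 | 0 || 1 | 1
0 | 1 | 0 | 0 | 1 || 1 | 0
0 | 1 | 0 | 0 | 0 || 0 | 1
0 | 0 | 1 | 1 | 1 || 1 | 0
0 | 0 | 1 | 1 | 0 || 0 | 1
0 | 0 | 1 | 0 | 1 || 0 | 1
0 | 0 | 1 | 0 | 0 || 1 | 1
0 | 0 | 0 | 1 | 1 || 0 | 1
0 | 0 | 0 | 1 | 0 || 1 | 1
0 | 0 | 0 | 0 | 1 || 1 | 0
0 | 0 | 0 | 0 | 0 || 0 | 1
At P=1, Q=0, R=1, S=1, T=1 we have φ true but ψ false, so φ does not entail ψ.

no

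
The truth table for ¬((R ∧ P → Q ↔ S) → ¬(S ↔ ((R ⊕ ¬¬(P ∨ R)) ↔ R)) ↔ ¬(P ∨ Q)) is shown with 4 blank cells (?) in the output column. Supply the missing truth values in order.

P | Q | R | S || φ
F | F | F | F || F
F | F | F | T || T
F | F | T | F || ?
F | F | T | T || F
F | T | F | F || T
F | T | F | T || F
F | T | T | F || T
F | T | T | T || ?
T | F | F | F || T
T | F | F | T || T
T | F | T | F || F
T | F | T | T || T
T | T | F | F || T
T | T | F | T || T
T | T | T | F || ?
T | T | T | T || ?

F, T, T, T

Row P=F, Q=F, R=T, S=F: ((R ∧ P → Q ↔ S) → ¬(S ↔ ((R ⊕ ¬¬(P ∨ R)) ↔ R))) = T, ¬(P ∨ Q) = T, ((R ∧ P → Q ↔ S) → ¬(S ↔ ((R ⊕ ¬¬(P ∨ R)) ↔ R)) ↔ ¬(P ∨ Q)) = T, so the formula = F.
Row P=F, Q=T, R=T, S=T: ((R ∧ P → Q ↔ S) → ¬(S ↔ ((R ⊕ ¬¬(P ∨ R)) ↔ R))) = T, ¬(P ∨ Q) = F, ((R ∧ P → Q ↔ S) → ¬(S ↔ ((R ⊕ ¬¬(P ∨ R)) ↔ R)) ↔ ¬(P ∨ Q)) = F, so the formula = T.
Row P=T, Q=T, R=T, S=F: ((R ∧ P → Q ↔ S) → ¬(S ↔ ((R ⊕ ¬¬(P ∨ R)) ↔ R))) = T, ¬(P ∨ Q) = F, ((R ∧ P → Q ↔ S) → ¬(S ↔ ((R ⊕ ¬¬(P ∨ R)) ↔ R)) ↔ ¬(P ∨ Q)) = F, so the formula = T.
Row P=T, Q=T, R=T, S=T: ((R ∧ P → Q ↔ S) → ¬(S ↔ ((R ⊕ ¬¬(P ∨ R)) ↔ R))) = T, ¬(P ∨ Q) = F, ((R ∧ P → Q ↔ S) → ¬(S ↔ ((R ⊕ ¬¬(P ∨ R)) ↔ R)) ↔ ¬(P ∨ Q)) = F, so the formula = T.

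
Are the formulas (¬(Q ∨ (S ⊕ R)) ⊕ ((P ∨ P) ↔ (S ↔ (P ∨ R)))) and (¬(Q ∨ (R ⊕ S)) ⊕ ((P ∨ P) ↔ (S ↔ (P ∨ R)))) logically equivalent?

equivalent

P  Q  R  S  |  φ  ψ
T  T  T  T  |  T  T
T  T  T  F  |  F  F
T  T  F  T  |  T  T
T  T  F  F  |  F  F
T  F  T  T  |  F  F
T  F  T  F  |  F  F
T  F  F  T  |  T  T
T  F  F  F  |  T  T
F  T  T  T  |  F  F
F  T  T  F  |  T  T
F  T  F  T  |  T  T
F  T  F  F  |  F  F
F  F  T  T  |  T  T
F  F  T  F  |  T  T
F  F  F  T  |  T  T
F  F  F  F  |  T  T
The columns for φ and ψ agree on every row, so they are logically equivalent.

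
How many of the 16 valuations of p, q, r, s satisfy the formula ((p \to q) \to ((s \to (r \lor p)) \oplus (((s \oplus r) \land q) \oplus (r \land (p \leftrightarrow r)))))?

12

p | q | r | s | (p \to q) | (r \lor p) | (s \to (r \lor p)) | (s \oplus r) | ((s \oplus r) \land q) | (p \leftrightarrow r) | φ
- | - | - | - | --------- | ---------- | ------------------ | ------------ | ---------------------- | --------------------- | -
0 | 0 | 0 | 0 |     1     |     0      |         1          |      0       |           0            |           1           | 1
0 | 0 | 0 | 1 |     1     |     0      |         0          |      1       |           0            |           1           | 0
0 | 0 | 1 | 0 |     1     |     1      |         1          |      1       |           0            |           0           | 1
0 | 0 | 1 | 1 |     1     |     1      |         1          |      0       |           0            |           0           | 1
0 | 1 | 0 | 0 |     1     |     0      |         1          |      0       |           0            |           1           | 1
0 | 1 | 0 | 1 |     1     |     0      |         0          |      1       |           1            |           1           | 1
0 | 1 | 1 | 0 |     1     |     1      |         1          |      1       |           1            |           0           | 0
0 | 1 | 1 | 1 |     1     |     1      |         1          |      0       |           0            |           0           | 1
1 | 0 | 0 | 0 |     0     |     1      |         1          |      0       |           0            |           0           | 1
1 | 0 | 0 | 1 |     0     |     1      |         1          |      1       |           0            |           0           | 1
1 | 0 | 1 | 0 |     0     |     1      |         1          |      1       |           0            |           1           | 1
1 | 0 | 1 | 1 |     0     |     1      |         1          |      0       |           0            |           1           | 1
1 | 1 | 0 | 0 |     1     |     1      |         1          |      0       |           0            |           0           | 1
1 | 1 | 0 | 1 |     1     |     1      |         1          |      1       |           1            |           0           | 0
1 | 1 | 1 | 0 |     1     |     1      |         1          |      1       |           1            |           1           | 1
1 | 1 | 1 | 1 |     1     |     1      |         1          |      0       |           0            |           1           | 0
The formula is true on 12 of the 16 rows.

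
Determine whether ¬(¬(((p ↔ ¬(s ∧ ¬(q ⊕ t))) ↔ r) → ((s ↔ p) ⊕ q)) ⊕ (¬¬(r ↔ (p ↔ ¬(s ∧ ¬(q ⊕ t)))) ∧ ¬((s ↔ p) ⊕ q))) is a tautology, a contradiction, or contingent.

tautology

  p   |   q   |   r   |   s   |   t   ||   φ  
 True |  True |  True |  True |  True ||  True
 True |  True |  True |  True | False ||  True
 True |  True |  True | False |  True ||  True
 True |  True |  True | False | False ||  True
 True |  True | False |  True |  True ||  True
 True |  True | False |  True | False ||  True
 True |  True | False | False |  True ||  True
 True |  True | False | False | False ||  True
 True | False |  True |  True |  True ||  True
 True | False |  True |  True | False ||  True
 True | False |  True | False |  True ||  True
 True | False |  True | False | False ||  True
 True | False | False |  True |  True ||  True
 True | False | False |  True | False ||  True
 True | False | False | False |  True ||  True
 True | False | False | False | False ||  True
False |  True |  True |  True |  True ||  True
False |  True |  True |  True | False ||  True
False |  True |  True | False |  True ||  True
False |  True |  True | False | False ||  True
False |  True | False |  True |  True ||  True
False |  True | False |  True | False ||  True
False |  True | False | False |  True ||  True
False |  True | False | False | False ||  True
False | False |  True |  True |  True ||  True
False | False |  True |  True | False ||  True
False | False |  True | False |  True ||  True
False | False |  True | False | False ||  True
False | False | False |  True |  True ||  True
False | False | False |  True | False ||  True
False | False | False | False |  True ||  True
False | False | False | False | False ||  True
Every row is True, so the formula is a tautology.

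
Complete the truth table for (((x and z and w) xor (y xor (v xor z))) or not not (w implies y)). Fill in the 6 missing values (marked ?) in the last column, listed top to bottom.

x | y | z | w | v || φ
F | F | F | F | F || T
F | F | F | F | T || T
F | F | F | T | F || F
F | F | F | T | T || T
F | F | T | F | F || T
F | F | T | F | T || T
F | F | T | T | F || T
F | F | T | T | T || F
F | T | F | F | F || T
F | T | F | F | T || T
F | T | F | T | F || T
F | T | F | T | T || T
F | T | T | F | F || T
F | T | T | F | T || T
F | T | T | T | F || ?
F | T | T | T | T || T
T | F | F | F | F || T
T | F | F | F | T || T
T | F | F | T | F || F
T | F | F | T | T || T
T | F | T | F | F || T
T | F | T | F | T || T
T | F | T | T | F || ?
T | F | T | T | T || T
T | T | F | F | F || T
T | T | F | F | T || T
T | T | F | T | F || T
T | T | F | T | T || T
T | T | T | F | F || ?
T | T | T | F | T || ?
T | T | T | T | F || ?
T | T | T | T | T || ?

T, F, T, T, T, T

Row x=F, y=T, z=T, w=T, v=F: ((x and z and w) xor (y xor (v xor z))) = F, not not (w implies y) = T, so the formula = T.
Row x=T, y=F, z=T, w=T, v=F: ((x and z and w) xor (y xor (v xor z))) = F, not not (w implies y) = F, so the formula = F.
Row x=T, y=T, z=T, w=F, v=F: ((x and z and w) xor (y xor (v xor z))) = F, not not (w implies y) = T, so the formula = T.
Row x=T, y=T, z=T, w=F, v=T: ((x and z and w) xor (y xor (v xor z))) = T, not not (w implies y) = T, so the formula = T.
Row x=T, y=T, z=T, w=T, v=F: ((x and z and w) xor (y xor (v xor z))) = T, not not (w implies y) = T, so the formula = T.
Row x=T, y=T, z=T, w=T, v=T: ((x and z and w) xor (y xor (v xor z))) = F, not not (w implies y) = T, so the formula = T.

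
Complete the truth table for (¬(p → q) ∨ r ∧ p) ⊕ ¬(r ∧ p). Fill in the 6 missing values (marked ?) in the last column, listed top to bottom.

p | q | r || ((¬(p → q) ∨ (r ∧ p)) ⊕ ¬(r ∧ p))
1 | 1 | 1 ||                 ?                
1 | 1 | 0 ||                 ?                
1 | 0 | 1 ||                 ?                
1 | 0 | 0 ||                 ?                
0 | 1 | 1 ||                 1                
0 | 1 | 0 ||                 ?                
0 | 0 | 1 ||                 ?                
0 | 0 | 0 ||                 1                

Row p=1, q=1, r=1: (¬(p → q) ∨ r ∧ p) = 1, ¬(r ∧ p) = 0, so ((¬(p → q) ∨ (r ∧ p)) ⊕ ¬(r ∧ p)) = 1.
Row p=1, q=1, r=0: (¬(p → q) ∨ r ∧ p) = 0, ¬(r ∧ p) = 1, so ((¬(p → q) ∨ (r ∧ p)) ⊕ ¬(r ∧ p)) = 1.
Row p=1, q=0, r=1: (¬(p → q) ∨ r ∧ p) = 1, ¬(r ∧ p) = 0, so ((¬(p → q) ∨ (r ∧ p)) ⊕ ¬(r ∧ p)) = 1.
Row p=1, q=0, r=0: (¬(p → q) ∨ r ∧ p) = 1, ¬(r ∧ p) = 1, so ((¬(p → q) ∨ (r ∧ p)) ⊕ ¬(r ∧ p)) = 0.
Row p=0, q=1, r=0: (¬(p → q) ∨ r ∧ p) = 0, ¬(r ∧ p) = 1, so ((¬(p → q) ∨ (r ∧ p)) ⊕ ¬(r ∧ p)) = 1.
Row p=0, q=0, r=1: (¬(p → q) ∨ r ∧ p) = 0, ¬(r ∧ p) = 1, so ((¬(p → q) ∨ (r ∧ p)) ⊕ ¬(r ∧ p)) = 1.

1, 1, 1, 0, 1, 1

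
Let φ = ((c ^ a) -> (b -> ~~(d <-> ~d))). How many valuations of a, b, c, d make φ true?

12

a | b | c | d | (c ^ a) | ~d | (d <-> ~d) | ~(d <-> ~d) | ~~(d <-> ~d) | (b -> ~~(d <-> ~d)) | φ
- | - | - | - | ------- | -- | ---------- | ----------- | ------------ | ------------------- | -
F | F | F | F |    F    | T  |     F      |      T      |      F       |          T          | T
F | F | F | T |    F    | F  |     F      |      T      |      F       |          T          | T
F | F | T | F |    T    | T  |     F      |      T      |      F       |          T          | T
F | F | T | T |    T    | F  |     F      |      T      |      F       |          T          | T
F | T | F | F |    F    | T  |     F      |      T      |      F       |          F          | T
F | T | F | T |    F    | F  |     F      |      T      |      F       |          F          | T
F | T | T | F |    T    | T  |     F      |      T      |      F       |          F          | F
F | T | T | T |    T    | F  |     F      |      T      |      F       |          F          | F
T | F | F | F |    T    | T  |     F      |      T      |      F       |          T          | T
T | F | F | T |    T    | F  |     F      |      T      |      F       |          T          | T
T | F | T | F |    F    | T  |     F      |      T      |      F       |          T          | T
T | F | T | T |    F    | F  |     F      |      T      |      F       |          T          | T
T | T | F | F |    T    | T  |     F      |      T      |      F       |          F          | F
T | T | F | T |    T    | F  |     F      |      T      |      F       |          F          | F
T | T | T | F |    F    | T  |     F      |      T      |      F       |          F          | T
T | T | T | T |    F    | F  |     F      |      T      |      F       |          F          | T
The formula is true on 12 of the 16 rows.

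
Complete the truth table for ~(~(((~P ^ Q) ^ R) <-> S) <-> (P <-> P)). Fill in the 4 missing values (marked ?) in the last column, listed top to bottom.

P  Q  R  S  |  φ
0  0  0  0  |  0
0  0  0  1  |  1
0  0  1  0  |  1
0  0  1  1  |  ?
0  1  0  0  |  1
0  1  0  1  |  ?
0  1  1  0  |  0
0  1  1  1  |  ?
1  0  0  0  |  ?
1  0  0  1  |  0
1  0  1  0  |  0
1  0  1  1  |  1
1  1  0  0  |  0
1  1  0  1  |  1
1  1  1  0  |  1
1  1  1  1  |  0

0, 0, 1, 1

Row P=0, Q=0, R=1, S=1: ~(((~P ^ Q) ^ R) <-> S) = 1, (P <-> P) = 1, (~(((~P ^ Q) ^ R) <-> S) <-> (P <-> P)) = 1, so the formula = 0.
Row P=0, Q=1, R=0, S=1: ~(((~P ^ Q) ^ R) <-> S) = 1, (P <-> P) = 1, (~(((~P ^ Q) ^ R) <-> S) <-> (P <-> P)) = 1, so the formula = 0.
Row P=0, Q=1, R=1, S=1: ~(((~P ^ Q) ^ R) <-> S) = 0, (P <-> P) = 1, (~(((~P ^ Q) ^ R) <-> S) <-> (P <-> P)) = 0, so the formula = 1.
Row P=1, Q=0, R=0, S=0: ~(((~P ^ Q) ^ R) <-> S) = 0, (P <-> P) = 1, (~(((~P ^ Q) ^ R) <-> S) <-> (P <-> P)) = 0, so the formula = 1.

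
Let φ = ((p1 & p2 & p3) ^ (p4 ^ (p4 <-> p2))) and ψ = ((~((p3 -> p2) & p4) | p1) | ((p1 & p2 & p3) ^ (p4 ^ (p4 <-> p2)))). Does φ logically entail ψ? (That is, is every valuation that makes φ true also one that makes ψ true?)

yes

p1 | p2 | p3 | p4 || φ | ψ
T  | T  | T  | T  || T | T
T  | T  | T  | F  || T | T
T  | T  | F  | T  || F | T
T  | T  | F  | F  || F | T
T  | F  | T  | T  || T | T
T  | F  | T  | F  || T | T
T  | F  | F  | T  || T | T
T  | F  | F  | F  || T | T
F  | T  | T  | T  || F | F
F  | T  | T  | F  || F | T
F  | T  | F  | T  || F | F
F  | T  | F  | F  || F | T
F  | F  | T  | T  || T | T
F  | F  | T  | F  || T | T
F  | F  | F  | T  || T | T
F  | F  | F  | F  || T | T
In every row where φ is true, ψ is also true, so φ ⊨ ψ.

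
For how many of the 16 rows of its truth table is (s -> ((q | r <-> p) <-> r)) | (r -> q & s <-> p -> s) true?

p  q  r  s     (q | r)  ((q | r) <-> p)  (((q | r) <-> p) <-> r)  (q & s)  (r -> (q & s))  (p -> s)  φ
1  1  1  1        1            1                    1                1           1            1      1
1  1  1  0        1            1                    1                0           0            0      1
1  1  0  1        1            1                    0                1           1            1      1
1  1  0  0        1            1                    0                0           1            0      1
1  0  1  1        1            1                    1                0           0            1      1
1  0  1  0        1            1                    1                0           0            0      1
1  0  0  1        0            0                    1                0           1            1      1
1  0  0  0        0            0                    1                0           1            0      1
0  1  1  1        1            0                    0                1           1            1      1
0  1  1  0        1            0                    0                0           0            1      1
0  1  0  1        1            0                    1                1           1            1      1
0  1  0  0        1            0                    1                0           1            1      1
0  0  1  1        1            0                    0                0           0            1      0
0  0  1  0        1            0                    0                0           0            1      1
0  0  0  1        0            1                    0                0           1            1      1
0  0  0  0        0            1                    0                0           1            1      1
The formula is true on 15 of the 16 rows.

15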